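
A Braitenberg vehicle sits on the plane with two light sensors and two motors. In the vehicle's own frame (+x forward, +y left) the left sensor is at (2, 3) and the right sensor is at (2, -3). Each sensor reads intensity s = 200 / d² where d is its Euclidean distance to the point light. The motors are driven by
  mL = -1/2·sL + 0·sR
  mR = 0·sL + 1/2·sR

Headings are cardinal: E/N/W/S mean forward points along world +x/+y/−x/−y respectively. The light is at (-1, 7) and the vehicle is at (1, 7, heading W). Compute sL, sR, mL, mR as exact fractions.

left sensor world pos  = (-1, 4); dL² = 9
right sensor world pos = (-1, 10); dR² = 9
sL = 200/9 = 200/9
sR = 200/9 = 200/9
mL = -1/2·sL + 0·sR = -100/9
mR = 0·sL + 1/2·sR = 100/9

200/9 200/9 -100/9 100/9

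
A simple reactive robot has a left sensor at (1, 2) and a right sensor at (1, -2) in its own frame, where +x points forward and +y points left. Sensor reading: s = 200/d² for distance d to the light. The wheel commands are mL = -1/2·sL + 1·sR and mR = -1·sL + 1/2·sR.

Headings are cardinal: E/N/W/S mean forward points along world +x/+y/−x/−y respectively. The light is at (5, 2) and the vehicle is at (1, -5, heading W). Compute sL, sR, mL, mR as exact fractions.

100/53 4 162/53 6/53

left sensor world pos  = (0, -7); dL² = 106
right sensor world pos = (0, -3); dR² = 50
sL = 200/106 = 100/53
sR = 200/50 = 4
mL = -1/2·sL + 1·sR = 162/53
mR = -1·sL + 1/2·sR = 6/53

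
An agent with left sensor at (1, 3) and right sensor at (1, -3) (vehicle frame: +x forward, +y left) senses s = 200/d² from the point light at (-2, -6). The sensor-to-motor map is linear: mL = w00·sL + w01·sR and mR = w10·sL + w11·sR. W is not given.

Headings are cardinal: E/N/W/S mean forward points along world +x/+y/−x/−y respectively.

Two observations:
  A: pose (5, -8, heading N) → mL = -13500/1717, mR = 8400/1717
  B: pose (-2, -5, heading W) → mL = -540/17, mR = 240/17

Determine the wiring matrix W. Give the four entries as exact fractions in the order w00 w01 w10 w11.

obs A: pose=(5,-8,N) → sL=200/17, sR=200/101, mL=-13500/1717, mR=8400/1717
obs B: pose=(-2,-5,W) → sL=40, sR=200/17, mL=-540/17, mR=240/17
sensor matrix S = [[200/17, 200/101], [40, 200/17]]; det S = 1728000/29189
solve [mL_A; mL_B] = S·[w00; w01] and [mR_A; mR_B] = S·[w10; w11]:
  w00 = -1/2, w01 = -1, w10 = 1/2, w11 = -1/2

-1/2 -1 1/2 -1/2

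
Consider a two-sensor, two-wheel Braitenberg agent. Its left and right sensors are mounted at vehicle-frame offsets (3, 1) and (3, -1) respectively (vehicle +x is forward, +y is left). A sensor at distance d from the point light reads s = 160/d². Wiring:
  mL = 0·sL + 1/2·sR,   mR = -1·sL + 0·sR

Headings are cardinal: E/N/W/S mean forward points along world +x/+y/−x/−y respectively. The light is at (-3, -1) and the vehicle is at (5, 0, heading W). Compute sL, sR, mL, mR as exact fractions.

left sensor world pos  = (2, -1); dL² = 25
right sensor world pos = (2, 1); dR² = 29
sL = 160/25 = 32/5
sR = 160/29 = 160/29
mL = 0·sL + 1/2·sR = 80/29
mR = -1·sL + 0·sR = -32/5

32/5 160/29 80/29 -32/5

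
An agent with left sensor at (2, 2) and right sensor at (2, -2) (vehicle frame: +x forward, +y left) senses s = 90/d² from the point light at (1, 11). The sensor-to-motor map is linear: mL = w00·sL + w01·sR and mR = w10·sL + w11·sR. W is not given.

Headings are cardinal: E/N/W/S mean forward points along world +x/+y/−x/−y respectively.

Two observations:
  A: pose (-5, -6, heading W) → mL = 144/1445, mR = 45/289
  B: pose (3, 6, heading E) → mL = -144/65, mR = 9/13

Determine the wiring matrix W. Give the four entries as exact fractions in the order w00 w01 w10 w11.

obs A: pose=(-5,-6,W) → sL=18/85, sR=90/289, mL=144/1445, mR=45/289
obs B: pose=(3,6,E) → sL=18/5, sR=18/13, mL=-144/65, mR=9/13
sensor matrix S = [[18/85, 90/289], [18/5, 18/13]]; det S = -15552/18785
solve [mL_A; mL_B] = S·[w00; w01] and [mR_A; mR_B] = S·[w10; w11]:
  w00 = -1, w01 = 1, w10 = 0, w11 = 1/2

-1 1 0 1/2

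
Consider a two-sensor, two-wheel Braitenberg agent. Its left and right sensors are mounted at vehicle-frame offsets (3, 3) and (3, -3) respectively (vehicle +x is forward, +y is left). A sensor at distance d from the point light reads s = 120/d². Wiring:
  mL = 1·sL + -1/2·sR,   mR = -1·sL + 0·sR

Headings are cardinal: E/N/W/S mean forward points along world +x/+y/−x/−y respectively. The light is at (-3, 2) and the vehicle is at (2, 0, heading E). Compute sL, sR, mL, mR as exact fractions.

24/13 120/89 1356/1157 -24/13

left sensor world pos  = (5, 3); dL² = 65
right sensor world pos = (5, -3); dR² = 89
sL = 120/65 = 24/13
sR = 120/89 = 120/89
mL = 1·sL + -1/2·sR = 1356/1157
mR = -1·sL + 0·sR = -24/13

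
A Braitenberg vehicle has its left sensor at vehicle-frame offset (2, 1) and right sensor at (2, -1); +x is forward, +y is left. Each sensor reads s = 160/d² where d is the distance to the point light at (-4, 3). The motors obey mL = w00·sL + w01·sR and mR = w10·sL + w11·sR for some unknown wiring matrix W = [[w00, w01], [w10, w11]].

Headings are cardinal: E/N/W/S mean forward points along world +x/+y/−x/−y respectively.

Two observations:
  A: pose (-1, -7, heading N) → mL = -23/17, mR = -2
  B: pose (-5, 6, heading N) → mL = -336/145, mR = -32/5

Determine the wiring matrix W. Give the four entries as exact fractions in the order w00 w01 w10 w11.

-1 1/2 0 -1

obs A: pose=(-1,-7,N) → sL=40/17, sR=2, mL=-23/17, mR=-2
obs B: pose=(-5,6,N) → sL=160/29, sR=32/5, mL=-336/145, mR=-32/5
sensor matrix S = [[40/17, 2], [160/29, 32/5]]; det S = 1984/493
solve [mL_A; mL_B] = S·[w00; w01] and [mR_A; mR_B] = S·[w10; w11]:
  w00 = -1, w01 = 1/2, w10 = 0, w11 = -1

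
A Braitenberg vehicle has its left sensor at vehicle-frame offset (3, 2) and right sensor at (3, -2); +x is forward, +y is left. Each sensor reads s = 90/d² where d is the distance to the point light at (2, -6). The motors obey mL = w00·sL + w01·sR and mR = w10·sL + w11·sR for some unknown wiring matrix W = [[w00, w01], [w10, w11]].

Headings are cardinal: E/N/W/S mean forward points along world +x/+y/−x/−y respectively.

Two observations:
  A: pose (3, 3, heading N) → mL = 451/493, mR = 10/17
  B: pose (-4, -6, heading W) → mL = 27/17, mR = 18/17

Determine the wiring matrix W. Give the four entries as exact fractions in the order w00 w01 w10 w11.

1 1/2 0 1

obs A: pose=(3,3,N) → sL=18/29, sR=10/17, mL=451/493, mR=10/17
obs B: pose=(-4,-6,W) → sL=18/17, sR=18/17, mL=27/17, mR=18/17
sensor matrix S = [[18/29, 10/17], [18/17, 18/17]]; det S = 288/8381
solve [mL_A; mL_B] = S·[w00; w01] and [mR_A; mR_B] = S·[w10; w11]:
  w00 = 1, w01 = 1/2, w10 = 0, w11 = 1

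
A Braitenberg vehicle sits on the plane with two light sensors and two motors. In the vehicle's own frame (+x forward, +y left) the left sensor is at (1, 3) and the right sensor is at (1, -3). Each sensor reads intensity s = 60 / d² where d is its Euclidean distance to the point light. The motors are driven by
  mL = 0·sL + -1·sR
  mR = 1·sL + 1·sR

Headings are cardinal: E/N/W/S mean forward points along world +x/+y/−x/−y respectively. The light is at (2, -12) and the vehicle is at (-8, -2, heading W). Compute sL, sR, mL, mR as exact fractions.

left sensor world pos  = (-9, -5); dL² = 170
right sensor world pos = (-9, 1); dR² = 290
sL = 60/170 = 6/17
sR = 60/290 = 6/29
mL = 0·sL + -1·sR = -6/29
mR = 1·sL + 1·sR = 276/493

6/17 6/29 -6/29 276/493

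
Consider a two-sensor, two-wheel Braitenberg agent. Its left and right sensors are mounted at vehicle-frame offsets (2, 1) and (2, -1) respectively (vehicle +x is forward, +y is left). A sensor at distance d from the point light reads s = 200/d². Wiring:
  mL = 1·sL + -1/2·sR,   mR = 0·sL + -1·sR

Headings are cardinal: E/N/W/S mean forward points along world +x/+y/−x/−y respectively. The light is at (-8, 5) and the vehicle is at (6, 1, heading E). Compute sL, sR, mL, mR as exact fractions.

40/53 200/281 5940/14893 -200/281

left sensor world pos  = (8, 2); dL² = 265
right sensor world pos = (8, 0); dR² = 281
sL = 200/265 = 40/53
sR = 200/281 = 200/281
mL = 1·sL + -1/2·sR = 5940/14893
mR = 0·sL + -1·sR = -200/281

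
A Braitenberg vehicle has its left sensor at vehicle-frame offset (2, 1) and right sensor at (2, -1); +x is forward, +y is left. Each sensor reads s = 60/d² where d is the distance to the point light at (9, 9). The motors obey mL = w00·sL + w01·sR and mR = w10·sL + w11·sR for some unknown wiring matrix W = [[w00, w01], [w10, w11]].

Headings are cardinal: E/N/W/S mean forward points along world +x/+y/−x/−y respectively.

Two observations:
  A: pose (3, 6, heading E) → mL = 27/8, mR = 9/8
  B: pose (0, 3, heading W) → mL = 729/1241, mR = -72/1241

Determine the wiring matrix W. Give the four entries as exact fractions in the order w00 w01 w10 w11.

1/2 1 1 -1

obs A: pose=(3,6,E) → sL=3, sR=15/8, mL=27/8, mR=9/8
obs B: pose=(0,3,W) → sL=6/17, sR=30/73, mL=729/1241, mR=-72/1241
sensor matrix S = [[3, 15/8], [6/17, 30/73]]; det S = 2835/4964
solve [mL_A; mL_B] = S·[w00; w01] and [mR_A; mR_B] = S·[w10; w11]:
  w00 = 1/2, w01 = 1, w10 = 1, w11 = -1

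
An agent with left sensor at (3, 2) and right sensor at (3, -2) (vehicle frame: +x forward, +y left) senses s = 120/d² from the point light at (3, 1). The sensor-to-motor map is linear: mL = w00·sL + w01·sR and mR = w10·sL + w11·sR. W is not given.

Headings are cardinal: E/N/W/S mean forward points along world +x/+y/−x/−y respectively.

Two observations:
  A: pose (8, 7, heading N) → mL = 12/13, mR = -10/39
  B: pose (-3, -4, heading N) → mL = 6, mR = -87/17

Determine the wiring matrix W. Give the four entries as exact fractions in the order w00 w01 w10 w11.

obs A: pose=(8,7,N) → sL=4/3, sR=12/13, mL=12/13, mR=-10/39
obs B: pose=(-3,-4,N) → sL=30/17, sR=6, mL=6, mR=-87/17
sensor matrix S = [[4/3, 12/13], [30/17, 6]]; det S = 1408/221
solve [mL_A; mL_B] = S·[w00; w01] and [mR_A; mR_B] = S·[w10; w11]:
  w00 = 0, w01 = 1, w10 = 1/2, w11 = -1

0 1 1/2 -1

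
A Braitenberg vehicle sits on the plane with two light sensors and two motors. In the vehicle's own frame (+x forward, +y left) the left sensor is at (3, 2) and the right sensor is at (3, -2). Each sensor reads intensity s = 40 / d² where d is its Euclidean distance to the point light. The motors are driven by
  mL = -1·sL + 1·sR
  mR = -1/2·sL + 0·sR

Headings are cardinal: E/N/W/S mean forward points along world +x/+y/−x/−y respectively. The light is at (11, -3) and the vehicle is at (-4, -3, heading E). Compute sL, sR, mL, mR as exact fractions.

10/37 10/37 0 -5/37

left sensor world pos  = (-1, -1); dL² = 148
right sensor world pos = (-1, -5); dR² = 148
sL = 40/148 = 10/37
sR = 40/148 = 10/37
mL = -1·sL + 1·sR = 0
mR = -1/2·sL + 0·sR = -5/37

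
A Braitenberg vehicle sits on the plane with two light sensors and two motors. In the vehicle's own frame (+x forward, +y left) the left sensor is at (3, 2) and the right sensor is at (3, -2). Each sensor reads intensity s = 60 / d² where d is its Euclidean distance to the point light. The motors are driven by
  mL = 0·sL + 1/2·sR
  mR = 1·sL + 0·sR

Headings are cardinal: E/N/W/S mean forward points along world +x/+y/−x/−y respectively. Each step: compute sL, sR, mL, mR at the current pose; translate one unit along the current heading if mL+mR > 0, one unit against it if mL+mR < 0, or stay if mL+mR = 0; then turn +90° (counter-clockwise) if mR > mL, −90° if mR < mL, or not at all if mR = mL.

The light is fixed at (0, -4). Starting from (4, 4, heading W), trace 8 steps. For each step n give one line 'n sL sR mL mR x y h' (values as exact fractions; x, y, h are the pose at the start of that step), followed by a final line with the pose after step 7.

n=0: pose=(4,4,W); sL=60/37, sR=60/101; mL=30/101, mR=60/37; mL+mR=7170/3737 → advance +1; mR−mL=4950/3737 → turn +1·90°
n=1: pose=(3,4,S); sL=6/5, sR=30/13; mL=15/13, mR=6/5; mL+mR=153/65 → advance +1; mR−mL=3/65 → turn +1·90°
n=2: pose=(3,3,E); sL=20/39, sR=60/61; mL=30/61, mR=20/39; mL+mR=2390/2379 → advance +1; mR−mL=50/2379 → turn +1·90°
n=3: pose=(4,3,N); sL=15/26, sR=15/34; mL=15/68, mR=15/26; mL+mR=705/884 → advance +1; mR−mL=315/884 → turn +1·90°
n=4: pose=(4,4,W); sL=60/37, sR=60/101; mL=30/101, mR=60/37; mL+mR=7170/3737 → advance +1; mR−mL=4950/3737 → turn +1·90°
n=5: pose=(3,4,S); sL=6/5, sR=30/13; mL=15/13, mR=6/5; mL+mR=153/65 → advance +1; mR−mL=3/65 → turn +1·90°
n=6: pose=(3,3,E); sL=20/39, sR=60/61; mL=30/61, mR=20/39; mL+mR=2390/2379 → advance +1; mR−mL=50/2379 → turn +1·90°
n=7: pose=(4,3,N); sL=15/26, sR=15/34; mL=15/68, mR=15/26; mL+mR=705/884 → advance +1; mR−mL=315/884 → turn +1·90°

0 60/37 60/101 30/101 60/37 4 4 W
1 6/5 30/13 15/13 6/5 3 4 S
2 20/39 60/61 30/61 20/39 3 3 E
3 15/26 15/34 15/68 15/26 4 3 N
4 60/37 60/101 30/101 60/37 4 4 W
5 6/5 30/13 15/13 6/5 3 4 S
6 20/39 60/61 30/61 20/39 3 3 E
7 15/26 15/34 15/68 15/26 4 3 N
final 4 4 W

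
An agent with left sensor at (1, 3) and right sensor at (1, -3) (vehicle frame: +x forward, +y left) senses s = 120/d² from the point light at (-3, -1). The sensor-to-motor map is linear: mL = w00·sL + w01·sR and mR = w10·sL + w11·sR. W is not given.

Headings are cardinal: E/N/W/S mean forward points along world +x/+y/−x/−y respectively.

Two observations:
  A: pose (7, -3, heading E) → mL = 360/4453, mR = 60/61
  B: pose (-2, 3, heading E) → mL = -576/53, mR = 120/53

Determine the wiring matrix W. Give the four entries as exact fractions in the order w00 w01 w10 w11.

1/2 -1/2 1 0

obs A: pose=(7,-3,E) → sL=60/61, sR=60/73, mL=360/4453, mR=60/61
obs B: pose=(-2,3,E) → sL=120/53, sR=24, mL=-576/53, mR=120/53
sensor matrix S = [[60/61, 60/73], [120/53, 24]]; det S = 5132160/236009
solve [mL_A; mL_B] = S·[w00; w01] and [mR_A; mR_B] = S·[w10; w11]:
  w00 = 1/2, w01 = -1/2, w10 = 1, w11 = 0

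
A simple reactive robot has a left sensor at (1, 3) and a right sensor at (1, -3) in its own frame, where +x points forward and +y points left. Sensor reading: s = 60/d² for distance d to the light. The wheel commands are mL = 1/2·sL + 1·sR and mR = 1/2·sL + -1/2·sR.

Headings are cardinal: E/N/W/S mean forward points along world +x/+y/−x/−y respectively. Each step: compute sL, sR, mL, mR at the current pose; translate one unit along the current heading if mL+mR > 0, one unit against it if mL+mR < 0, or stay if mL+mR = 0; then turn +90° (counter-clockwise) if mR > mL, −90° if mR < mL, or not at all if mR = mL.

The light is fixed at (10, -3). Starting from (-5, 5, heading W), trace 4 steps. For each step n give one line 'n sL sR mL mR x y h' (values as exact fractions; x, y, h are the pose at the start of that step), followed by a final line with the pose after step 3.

n=0: pose=(-5,5,W); sL=60/281, sR=60/377; mL=28170/105937, mR=2880/105937; mL+mR=31050/105937 → advance +1; mR−mL=-90/377 → turn -1·90°
n=1: pose=(-6,5,N); sL=30/221, sR=6/25; mL=1701/5525, mR=-288/5525; mL+mR=1413/5525 → advance +1; mR−mL=-9/25 → turn -1·90°
n=2: pose=(-6,6,E); sL=20/123, sR=20/87; mL=370/1189, mR=-40/1189; mL+mR=330/1189 → advance +1; mR−mL=-10/29 → turn -1·90°
n=3: pose=(-5,6,S); sL=15/52, sR=15/97; mL=3015/10088, mR=675/10088; mL+mR=1845/5044 → advance +1; mR−mL=-45/194 → turn -1·90°

0 60/281 60/377 28170/105937 2880/105937 -5 5 W
1 30/221 6/25 1701/5525 -288/5525 -6 5 N
2 20/123 20/87 370/1189 -40/1189 -6 6 E
3 15/52 15/97 3015/10088 675/10088 -5 6 S
final -5 5 W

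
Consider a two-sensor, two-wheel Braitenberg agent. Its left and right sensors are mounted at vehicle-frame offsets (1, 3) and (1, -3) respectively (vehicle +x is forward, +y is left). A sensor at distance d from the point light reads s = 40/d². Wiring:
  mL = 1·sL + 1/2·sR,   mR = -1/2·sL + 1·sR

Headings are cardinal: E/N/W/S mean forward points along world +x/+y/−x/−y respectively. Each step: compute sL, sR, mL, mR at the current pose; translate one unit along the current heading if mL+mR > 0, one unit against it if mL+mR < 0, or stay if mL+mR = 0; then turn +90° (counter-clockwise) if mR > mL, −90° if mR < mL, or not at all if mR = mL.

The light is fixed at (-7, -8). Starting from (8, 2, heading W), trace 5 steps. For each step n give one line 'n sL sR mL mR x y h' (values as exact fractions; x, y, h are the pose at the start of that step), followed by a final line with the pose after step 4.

0 8/49 8/73 780/3577 100/3577 8 2 W
1 20/121 4/41 1062/4961 74/4961 7 2 N
2 40/421 40/289 19980/121669 11060/121669 7 3 E
3 5/53 10/61 570/3233 755/6466 8 3 S
4 8/49 8/73 780/3577 100/3577 8 2 W
final 7 2 N

n=0: pose=(8,2,W); sL=8/49, sR=8/73; mL=780/3577, mR=100/3577; mL+mR=880/3577 → advance +1; mR−mL=-680/3577 → turn -1·90°
n=1: pose=(7,2,N); sL=20/121, sR=4/41; mL=1062/4961, mR=74/4961; mL+mR=1136/4961 → advance +1; mR−mL=-988/4961 → turn -1·90°
n=2: pose=(7,3,E); sL=40/421, sR=40/289; mL=19980/121669, mR=11060/121669; mL+mR=31040/121669 → advance +1; mR−mL=-8920/121669 → turn -1·90°
n=3: pose=(8,3,S); sL=5/53, sR=10/61; mL=570/3233, mR=755/6466; mL+mR=1895/6466 → advance +1; mR−mL=-385/6466 → turn -1·90°
n=4: pose=(8,2,W); sL=8/49, sR=8/73; mL=780/3577, mR=100/3577; mL+mR=880/3577 → advance +1; mR−mL=-680/3577 → turn -1·90°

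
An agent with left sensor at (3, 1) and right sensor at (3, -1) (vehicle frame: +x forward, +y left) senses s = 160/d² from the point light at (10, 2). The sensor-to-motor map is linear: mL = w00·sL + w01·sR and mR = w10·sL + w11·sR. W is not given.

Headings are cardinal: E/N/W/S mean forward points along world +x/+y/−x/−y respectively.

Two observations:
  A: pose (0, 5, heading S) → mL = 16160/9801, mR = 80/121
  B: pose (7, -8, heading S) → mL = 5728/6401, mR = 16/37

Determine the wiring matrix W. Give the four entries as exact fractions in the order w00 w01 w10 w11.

obs A: pose=(0,5,S) → sL=160/81, sR=160/121, mL=16160/9801, mR=80/121
obs B: pose=(7,-8,S) → sL=160/173, sR=32/37, mL=5728/6401, mR=16/37
sensor matrix S = [[160/81, 160/121], [160/173, 32/37]]; det S = 30453760/62736201
solve [mL_A; mL_B] = S·[w00; w01] and [mR_A; mR_B] = S·[w10; w11]:
  w00 = 1/2, w01 = 1/2, w10 = 0, w11 = 1/2

1/2 1/2 0 1/2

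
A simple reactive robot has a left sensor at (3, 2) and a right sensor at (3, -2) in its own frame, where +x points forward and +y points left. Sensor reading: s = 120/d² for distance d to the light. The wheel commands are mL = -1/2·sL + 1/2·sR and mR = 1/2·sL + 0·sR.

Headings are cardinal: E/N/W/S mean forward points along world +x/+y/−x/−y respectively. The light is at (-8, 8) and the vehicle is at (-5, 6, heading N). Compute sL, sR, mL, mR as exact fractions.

left sensor world pos  = (-7, 9); dL² = 2
right sensor world pos = (-3, 9); dR² = 26
sL = 120/2 = 60
sR = 120/26 = 60/13
mL = -1/2·sL + 1/2·sR = -360/13
mR = 1/2·sL + 0·sR = 30

60 60/13 -360/13 30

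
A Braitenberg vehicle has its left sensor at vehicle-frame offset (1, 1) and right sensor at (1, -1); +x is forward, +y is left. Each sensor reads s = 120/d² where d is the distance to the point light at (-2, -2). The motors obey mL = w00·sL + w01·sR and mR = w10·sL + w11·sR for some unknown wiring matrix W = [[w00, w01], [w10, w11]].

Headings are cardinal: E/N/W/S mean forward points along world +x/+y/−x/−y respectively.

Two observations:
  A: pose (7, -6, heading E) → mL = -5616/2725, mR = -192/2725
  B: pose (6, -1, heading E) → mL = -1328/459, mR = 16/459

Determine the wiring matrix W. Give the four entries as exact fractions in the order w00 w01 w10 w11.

obs A: pose=(7,-6,E) → sL=120/109, sR=24/25, mL=-5616/2725, mR=-192/2725
obs B: pose=(6,-1,E) → sL=24/17, sR=40/27, mL=-1328/459, mR=16/459
sensor matrix S = [[120/109, 24/25], [24/17, 40/27]]; det S = 114944/416925
solve [mL_A; mL_B] = S·[w00; w01] and [mR_A; mR_B] = S·[w10; w11]:
  w00 = -1, w01 = -1, w10 = -1/2, w11 = 1/2

-1 -1 -1/2 1/2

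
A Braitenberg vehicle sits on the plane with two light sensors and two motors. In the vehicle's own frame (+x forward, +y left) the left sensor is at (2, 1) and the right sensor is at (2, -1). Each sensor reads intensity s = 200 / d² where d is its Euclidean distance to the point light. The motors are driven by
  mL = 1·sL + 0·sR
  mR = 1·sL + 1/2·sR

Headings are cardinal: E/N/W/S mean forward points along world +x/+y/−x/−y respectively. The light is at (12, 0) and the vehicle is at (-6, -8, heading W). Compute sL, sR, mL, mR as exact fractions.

left sensor world pos  = (-8, -9); dL² = 481
right sensor world pos = (-8, -7); dR² = 449
sL = 200/481 = 200/481
sR = 200/449 = 200/449
mL = 1·sL + 0·sR = 200/481
mR = 1·sL + 1/2·sR = 137900/215969

200/481 200/449 200/481 137900/215969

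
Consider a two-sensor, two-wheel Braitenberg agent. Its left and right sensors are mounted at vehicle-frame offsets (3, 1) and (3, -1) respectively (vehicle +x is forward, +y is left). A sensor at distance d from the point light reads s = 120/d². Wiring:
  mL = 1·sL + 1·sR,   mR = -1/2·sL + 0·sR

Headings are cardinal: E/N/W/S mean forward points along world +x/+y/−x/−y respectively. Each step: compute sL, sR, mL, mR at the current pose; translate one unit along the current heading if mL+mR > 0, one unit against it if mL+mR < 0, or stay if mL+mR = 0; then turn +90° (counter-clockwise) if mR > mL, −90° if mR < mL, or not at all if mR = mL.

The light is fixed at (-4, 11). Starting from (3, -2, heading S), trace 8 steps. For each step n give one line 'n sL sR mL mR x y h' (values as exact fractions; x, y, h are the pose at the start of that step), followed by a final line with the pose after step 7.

n=0: pose=(3,-2,S); sL=3/8, sR=30/73; mL=459/584, mR=-3/16; mL+mR=699/1168 → advance +1; mR−mL=-1137/1168 → turn -1·90°
n=1: pose=(3,-3,W); sL=120/241, sR=24/37; mL=10224/8917, mR=-60/241; mL+mR=8004/8917 → advance +1; mR−mL=-12444/8917 → turn -1·90°
n=2: pose=(2,-3,N); sL=60/73, sR=12/17; mL=1896/1241, mR=-30/73; mL+mR=1386/1241 → advance +1; mR−mL=-2406/1241 → turn -1·90°
n=3: pose=(2,-2,E); sL=8/15, sR=120/277; mL=4016/4155, mR=-4/15; mL+mR=2908/4155 → advance +1; mR−mL=-1708/1385 → turn -1·90°
n=4: pose=(3,-2,S); sL=3/8, sR=30/73; mL=459/584, mR=-3/16; mL+mR=699/1168 → advance +1; mR−mL=-1137/1168 → turn -1·90°
n=5: pose=(3,-3,W); sL=120/241, sR=24/37; mL=10224/8917, mR=-60/241; mL+mR=8004/8917 → advance +1; mR−mL=-12444/8917 → turn -1·90°
n=6: pose=(2,-3,N); sL=60/73, sR=12/17; mL=1896/1241, mR=-30/73; mL+mR=1386/1241 → advance +1; mR−mL=-2406/1241 → turn -1·90°
n=7: pose=(2,-2,E); sL=8/15, sR=120/277; mL=4016/4155, mR=-4/15; mL+mR=2908/4155 → advance +1; mR−mL=-1708/1385 → turn -1·90°

0 3/8 30/73 459/584 -3/16 3 -2 S
1 120/241 24/37 10224/8917 -60/241 3 -3 W
2 60/73 12/17 1896/1241 -30/73 2 -3 N
3 8/15 120/277 4016/4155 -4/15 2 -2 E
4 3/8 30/73 459/584 -3/16 3 -2 S
5 120/241 24/37 10224/8917 -60/241 3 -3 W
6 60/73 12/17 1896/1241 -30/73 2 -3 N
7 8/15 120/277 4016/4155 -4/15 2 -2 E
final 3 -2 S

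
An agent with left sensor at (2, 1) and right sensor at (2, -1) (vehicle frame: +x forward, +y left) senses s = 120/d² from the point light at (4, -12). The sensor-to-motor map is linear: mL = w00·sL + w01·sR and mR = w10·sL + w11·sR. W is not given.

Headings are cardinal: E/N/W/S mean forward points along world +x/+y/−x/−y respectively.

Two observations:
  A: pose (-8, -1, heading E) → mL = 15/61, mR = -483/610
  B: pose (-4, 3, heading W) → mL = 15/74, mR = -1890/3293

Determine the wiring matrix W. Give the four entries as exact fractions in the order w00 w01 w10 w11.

obs A: pose=(-8,-1,E) → sL=30/61, sR=3/5, mL=15/61, mR=-483/610
obs B: pose=(-4,3,W) → sL=15/37, sR=30/89, mL=15/74, mR=-1890/3293
sensor matrix S = [[30/61, 3/5], [15/37, 30/89]]; det S = -15561/200873
solve [mL_A; mL_B] = S·[w00; w01] and [mR_A; mR_B] = S·[w10; w11]:
  w00 = 1/2, w01 = 0, w10 = -1, w11 = -1/2

1/2 0 -1 -1/2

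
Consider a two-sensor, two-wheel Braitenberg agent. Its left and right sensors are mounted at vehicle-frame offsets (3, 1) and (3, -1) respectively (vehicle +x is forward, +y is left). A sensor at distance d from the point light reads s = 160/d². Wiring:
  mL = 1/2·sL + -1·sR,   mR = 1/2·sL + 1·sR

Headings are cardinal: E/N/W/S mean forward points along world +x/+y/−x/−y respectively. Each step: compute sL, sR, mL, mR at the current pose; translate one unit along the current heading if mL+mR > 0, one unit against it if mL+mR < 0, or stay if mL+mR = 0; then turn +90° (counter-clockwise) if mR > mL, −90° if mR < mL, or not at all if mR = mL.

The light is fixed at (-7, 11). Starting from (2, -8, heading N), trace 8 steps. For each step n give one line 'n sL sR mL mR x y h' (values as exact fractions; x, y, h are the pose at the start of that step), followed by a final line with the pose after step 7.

0 1/2 40/89 -71/356 249/356 2 -8 N
1 160/397 32/65 -7504/25805 17904/25805 2 -7 W
2 80/261 16/49 -2216/12789 6136/12789 1 -7 S
3 32/89 160/521 -5904/46369 22576/46369 1 -8 E
4 1/2 40/89 -71/356 249/356 2 -8 N
5 160/397 32/65 -7504/25805 17904/25805 2 -7 W
6 80/261 16/49 -2216/12789 6136/12789 1 -7 S
7 32/89 160/521 -5904/46369 22576/46369 1 -8 E
final 2 -8 N

n=0: pose=(2,-8,N); sL=1/2, sR=40/89; mL=-71/356, mR=249/356; mL+mR=1/2 → advance +1; mR−mL=80/89 → turn +1·90°
n=1: pose=(2,-7,W); sL=160/397, sR=32/65; mL=-7504/25805, mR=17904/25805; mL+mR=160/397 → advance +1; mR−mL=64/65 → turn +1·90°
n=2: pose=(1,-7,S); sL=80/261, sR=16/49; mL=-2216/12789, mR=6136/12789; mL+mR=80/261 → advance +1; mR−mL=32/49 → turn +1·90°
n=3: pose=(1,-8,E); sL=32/89, sR=160/521; mL=-5904/46369, mR=22576/46369; mL+mR=32/89 → advance +1; mR−mL=320/521 → turn +1·90°
n=4: pose=(2,-8,N); sL=1/2, sR=40/89; mL=-71/356, mR=249/356; mL+mR=1/2 → advance +1; mR−mL=80/89 → turn +1·90°
n=5: pose=(2,-7,W); sL=160/397, sR=32/65; mL=-7504/25805, mR=17904/25805; mL+mR=160/397 → advance +1; mR−mL=64/65 → turn +1·90°
n=6: pose=(1,-7,S); sL=80/261, sR=16/49; mL=-2216/12789, mR=6136/12789; mL+mR=80/261 → advance +1; mR−mL=32/49 → turn +1·90°
n=7: pose=(1,-8,E); sL=32/89, sR=160/521; mL=-5904/46369, mR=22576/46369; mL+mR=32/89 → advance +1; mR−mL=320/521 → turn +1·90°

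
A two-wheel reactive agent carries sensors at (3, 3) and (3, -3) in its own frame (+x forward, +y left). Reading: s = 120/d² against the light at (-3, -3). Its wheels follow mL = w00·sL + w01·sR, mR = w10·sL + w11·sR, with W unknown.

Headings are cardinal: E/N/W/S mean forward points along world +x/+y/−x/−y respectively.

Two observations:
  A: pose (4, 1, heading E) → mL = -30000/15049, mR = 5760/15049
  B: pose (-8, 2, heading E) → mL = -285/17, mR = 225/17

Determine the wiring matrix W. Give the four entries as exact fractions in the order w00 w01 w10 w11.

obs A: pose=(4,1,E) → sL=120/149, sR=120/101, mL=-30000/15049, mR=5760/15049
obs B: pose=(-8,2,E) → sL=30/17, sR=15, mL=-285/17, mR=225/17
sensor matrix S = [[120/149, 120/101], [30/17, 15]]; det S = 2554200/255833
solve [mL_A; mL_B] = S·[w00; w01] and [mR_A; mR_B] = S·[w10; w11]:
  w00 = -1, w01 = -1, w10 = -1, w11 = 1

-1 -1 -1 1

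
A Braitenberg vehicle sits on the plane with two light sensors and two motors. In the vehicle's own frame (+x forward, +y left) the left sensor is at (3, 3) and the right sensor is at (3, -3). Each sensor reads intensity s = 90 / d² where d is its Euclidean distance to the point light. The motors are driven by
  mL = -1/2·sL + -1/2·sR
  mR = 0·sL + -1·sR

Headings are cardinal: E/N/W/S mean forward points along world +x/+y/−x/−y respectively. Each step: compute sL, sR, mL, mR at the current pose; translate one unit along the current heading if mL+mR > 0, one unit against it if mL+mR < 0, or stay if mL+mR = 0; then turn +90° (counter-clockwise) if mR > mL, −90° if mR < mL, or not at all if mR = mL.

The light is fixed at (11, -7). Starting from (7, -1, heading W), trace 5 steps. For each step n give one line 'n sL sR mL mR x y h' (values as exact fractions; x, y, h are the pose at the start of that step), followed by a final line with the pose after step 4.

n=0: pose=(7,-1,W); sL=45/29, sR=9/13; mL=-423/377, mR=-9/13; mL+mR=-684/377 → advance -1; mR−mL=162/377 → turn +1·90°
n=1: pose=(8,-1,S); sL=10, sR=2; mL=-6, mR=-2; mL+mR=-8 → advance -1; mR−mL=4 → turn +1·90°
n=2: pose=(8,0,E); sL=9/10, sR=45/8; mL=-261/80, mR=-45/8; mL+mR=-711/80 → advance -1; mR−mL=-189/80 → turn -1·90°
n=3: pose=(7,0,S); sL=90/17, sR=18/13; mL=-738/221, mR=-18/13; mL+mR=-1044/221 → advance -1; mR−mL=432/221 → turn +1·90°
n=4: pose=(7,1,E); sL=45/61, sR=45/13; mL=-1665/793, mR=-45/13; mL+mR=-4410/793 → advance -1; mR−mL=-1080/793 → turn -1·90°

0 45/29 9/13 -423/377 -9/13 7 -1 W
1 10 2 -6 -2 8 -1 S
2 9/10 45/8 -261/80 -45/8 8 0 E
3 90/17 18/13 -738/221 -18/13 7 0 S
4 45/61 45/13 -1665/793 -45/13 7 1 E
final 6 1 S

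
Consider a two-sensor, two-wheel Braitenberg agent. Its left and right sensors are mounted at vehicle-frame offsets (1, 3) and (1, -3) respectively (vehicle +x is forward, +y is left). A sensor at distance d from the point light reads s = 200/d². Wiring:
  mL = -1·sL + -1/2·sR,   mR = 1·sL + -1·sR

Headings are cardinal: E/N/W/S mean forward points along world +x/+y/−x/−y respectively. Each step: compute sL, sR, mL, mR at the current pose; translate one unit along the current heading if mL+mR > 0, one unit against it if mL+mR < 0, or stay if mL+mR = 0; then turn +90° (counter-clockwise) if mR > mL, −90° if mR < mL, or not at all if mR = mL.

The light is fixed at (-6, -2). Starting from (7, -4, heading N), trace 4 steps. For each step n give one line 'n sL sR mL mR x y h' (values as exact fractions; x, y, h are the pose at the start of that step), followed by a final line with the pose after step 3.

n=0: pose=(7,-4,N); sL=200/101, sR=200/257; mL=-61500/25957, mR=31200/25957; mL+mR=-300/257 → advance -1; mR−mL=92700/25957 → turn +1·90°
n=1: pose=(7,-5,W); sL=10/9, sR=25/18; mL=-65/36, mR=-5/18; mL+mR=-25/12 → advance -1; mR−mL=55/36 → turn +1·90°
n=2: pose=(8,-5,S); sL=40/61, sR=200/137; mL=-11580/8357, mR=-6720/8357; mL+mR=-300/137 → advance -1; mR−mL=4860/8357 → turn +1·90°
n=3: pose=(8,-4,E); sL=100/113, sR=4/5; mL=-726/565, mR=48/565; mL+mR=-6/5 → advance -1; mR−mL=774/565 → turn +1·90°

0 200/101 200/257 -61500/25957 31200/25957 7 -4 N
1 10/9 25/18 -65/36 -5/18 7 -5 W
2 40/61 200/137 -11580/8357 -6720/8357 8 -5 S
3 100/113 4/5 -726/565 48/565 8 -4 E
final 7 -4 N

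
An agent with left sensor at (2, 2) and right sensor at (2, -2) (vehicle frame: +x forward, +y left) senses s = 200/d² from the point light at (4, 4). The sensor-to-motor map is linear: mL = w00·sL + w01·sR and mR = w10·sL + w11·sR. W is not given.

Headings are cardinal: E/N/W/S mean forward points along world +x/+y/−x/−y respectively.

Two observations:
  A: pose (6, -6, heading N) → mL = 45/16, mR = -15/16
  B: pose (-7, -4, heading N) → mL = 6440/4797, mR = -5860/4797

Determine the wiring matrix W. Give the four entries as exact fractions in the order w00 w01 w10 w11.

1/2 1/2 1/2 -1

obs A: pose=(6,-6,N) → sL=25/8, sR=5/2, mL=45/16, mR=-15/16
obs B: pose=(-7,-4,N) → sL=40/41, sR=200/117, mL=6440/4797, mR=-5860/4797
sensor matrix S = [[25/8, 5/2], [40/41, 200/117]]; det S = 13925/4797
solve [mL_A; mL_B] = S·[w00; w01] and [mR_A; mR_B] = S·[w10; w11]:
  w00 = 1/2, w01 = 1/2, w10 = 1/2, w11 = -1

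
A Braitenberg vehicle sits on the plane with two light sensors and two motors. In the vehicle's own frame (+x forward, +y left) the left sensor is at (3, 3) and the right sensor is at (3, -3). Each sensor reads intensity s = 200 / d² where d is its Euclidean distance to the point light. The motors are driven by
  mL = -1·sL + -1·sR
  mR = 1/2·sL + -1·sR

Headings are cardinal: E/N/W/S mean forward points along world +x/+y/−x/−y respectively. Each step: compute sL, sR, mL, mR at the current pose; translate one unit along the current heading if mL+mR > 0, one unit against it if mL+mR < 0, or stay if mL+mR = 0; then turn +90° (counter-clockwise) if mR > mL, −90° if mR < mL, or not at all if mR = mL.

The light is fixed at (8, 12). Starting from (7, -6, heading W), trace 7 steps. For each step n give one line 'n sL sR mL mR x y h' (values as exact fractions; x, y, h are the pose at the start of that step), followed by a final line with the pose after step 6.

0 200/457 200/241 -139600/110137 -67300/110137 7 -6 W
1 4/9 4/9 -8/9 -2/9 8 -6 S
2 40/41 200/409 -24560/16769 -20/16769 8 -5 E
3 50/53 1 -103/53 -28/53 7 -5 N
4 200/457 200/241 -139600/110137 -67300/110137 7 -6 W
5 4/9 4/9 -8/9 -2/9 8 -6 S
6 40/41 200/409 -24560/16769 -20/16769 8 -5 E
final 7 -5 N

n=0: pose=(7,-6,W); sL=200/457, sR=200/241; mL=-139600/110137, mR=-67300/110137; mL+mR=-206900/110137 → advance -1; mR−mL=300/457 → turn +1·90°
n=1: pose=(8,-6,S); sL=4/9, sR=4/9; mL=-8/9, mR=-2/9; mL+mR=-10/9 → advance -1; mR−mL=2/3 → turn +1·90°
n=2: pose=(8,-5,E); sL=40/41, sR=200/409; mL=-24560/16769, mR=-20/16769; mL+mR=-24580/16769 → advance -1; mR−mL=60/41 → turn +1·90°
n=3: pose=(7,-5,N); sL=50/53, sR=1; mL=-103/53, mR=-28/53; mL+mR=-131/53 → advance -1; mR−mL=75/53 → turn +1·90°
n=4: pose=(7,-6,W); sL=200/457, sR=200/241; mL=-139600/110137, mR=-67300/110137; mL+mR=-206900/110137 → advance -1; mR−mL=300/457 → turn +1·90°
n=5: pose=(8,-6,S); sL=4/9, sR=4/9; mL=-8/9, mR=-2/9; mL+mR=-10/9 → advance -1; mR−mL=2/3 → turn +1·90°
n=6: pose=(8,-5,E); sL=40/41, sR=200/409; mL=-24560/16769, mR=-20/16769; mL+mR=-24580/16769 → advance -1; mR−mL=60/41 → turn +1·90°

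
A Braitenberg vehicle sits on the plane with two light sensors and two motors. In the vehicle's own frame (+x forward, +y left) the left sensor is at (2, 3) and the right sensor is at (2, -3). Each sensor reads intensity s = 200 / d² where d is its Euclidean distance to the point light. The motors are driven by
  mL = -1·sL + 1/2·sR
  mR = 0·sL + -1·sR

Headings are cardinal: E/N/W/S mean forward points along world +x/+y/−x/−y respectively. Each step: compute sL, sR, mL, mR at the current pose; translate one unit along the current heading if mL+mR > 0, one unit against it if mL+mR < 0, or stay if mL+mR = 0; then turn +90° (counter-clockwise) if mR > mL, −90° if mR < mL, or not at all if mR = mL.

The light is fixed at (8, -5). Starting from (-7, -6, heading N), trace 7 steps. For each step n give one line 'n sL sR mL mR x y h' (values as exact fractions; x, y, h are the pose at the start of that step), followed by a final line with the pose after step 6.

n=0: pose=(-7,-6,N); sL=8/13, sR=40/29; mL=28/377, mR=-40/29; mL+mR=-492/377 → advance -1; mR−mL=-548/377 → turn -1·90°
n=1: pose=(-7,-7,E); sL=20/17, sR=100/97; mL=-1090/1649, mR=-100/97; mL+mR=-2790/1649 → advance -1; mR−mL=-610/1649 → turn -1·90°
n=2: pose=(-8,-7,S); sL=40/37, sR=200/377; mL=-11380/13949, mR=-200/377; mL+mR=-18780/13949 → advance -1; mR−mL=3980/13949 → turn +1·90°
n=3: pose=(-8,-6,E); sL=1, sR=50/53; mL=-28/53, mR=-50/53; mL+mR=-78/53 → advance -1; mR−mL=-22/53 → turn -1·90°
n=4: pose=(-9,-6,S); sL=40/41, sR=200/409; mL=-12260/16769, mR=-200/409; mL+mR=-20460/16769 → advance -1; mR−mL=4060/16769 → turn +1·90°
n=5: pose=(-9,-5,E); sL=100/117, sR=100/117; mL=-50/117, mR=-100/117; mL+mR=-50/39 → advance -1; mR−mL=-50/117 → turn -1·90°
n=6: pose=(-10,-5,S); sL=200/229, sR=40/89; mL=-13220/20381, mR=-40/89; mL+mR=-22380/20381 → advance -1; mR−mL=4060/20381 → turn +1·90°

0 8/13 40/29 28/377 -40/29 -7 -6 N
1 20/17 100/97 -1090/1649 -100/97 -7 -7 E
2 40/37 200/377 -11380/13949 -200/377 -8 -7 S
3 1 50/53 -28/53 -50/53 -8 -6 E
4 40/41 200/409 -12260/16769 -200/409 -9 -6 S
5 100/117 100/117 -50/117 -100/117 -9 -5 E
6 200/229 40/89 -13220/20381 -40/89 -10 -5 S
final -10 -4 E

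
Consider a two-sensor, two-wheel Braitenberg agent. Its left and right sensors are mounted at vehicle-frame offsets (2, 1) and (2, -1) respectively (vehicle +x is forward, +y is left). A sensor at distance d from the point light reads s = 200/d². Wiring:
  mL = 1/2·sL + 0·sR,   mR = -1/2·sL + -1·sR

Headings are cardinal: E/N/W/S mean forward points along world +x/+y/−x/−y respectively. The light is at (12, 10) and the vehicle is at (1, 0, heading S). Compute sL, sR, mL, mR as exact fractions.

50/61 25/36 25/61 -2425/2196

left sensor world pos  = (2, -2); dL² = 244
right sensor world pos = (0, -2); dR² = 288
sL = 200/244 = 50/61
sR = 200/288 = 25/36
mL = 1/2·sL + 0·sR = 25/61
mR = -1/2·sL + -1·sR = -2425/2196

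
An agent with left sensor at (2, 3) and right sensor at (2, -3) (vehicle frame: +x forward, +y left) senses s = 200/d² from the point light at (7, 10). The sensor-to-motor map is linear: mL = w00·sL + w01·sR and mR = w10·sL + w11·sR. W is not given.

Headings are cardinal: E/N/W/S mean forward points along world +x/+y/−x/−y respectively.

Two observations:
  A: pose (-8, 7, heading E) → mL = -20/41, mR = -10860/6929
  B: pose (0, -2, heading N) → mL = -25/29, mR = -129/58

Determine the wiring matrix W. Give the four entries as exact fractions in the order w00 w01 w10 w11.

0 -1/2 -1/2 -1

obs A: pose=(-8,7,E) → sL=200/169, sR=40/41, mL=-20/41, mR=-10860/6929
obs B: pose=(0,-2,N) → sL=1, sR=50/29, mL=-25/29, mR=-129/58
sensor matrix S = [[200/169, 40/41], [1, 50/29]]; det S = 213960/200941
solve [mL_A; mL_B] = S·[w00; w01] and [mR_A; mR_B] = S·[w10; w11]:
  w00 = 0, w01 = -1/2, w10 = -1/2, w11 = -1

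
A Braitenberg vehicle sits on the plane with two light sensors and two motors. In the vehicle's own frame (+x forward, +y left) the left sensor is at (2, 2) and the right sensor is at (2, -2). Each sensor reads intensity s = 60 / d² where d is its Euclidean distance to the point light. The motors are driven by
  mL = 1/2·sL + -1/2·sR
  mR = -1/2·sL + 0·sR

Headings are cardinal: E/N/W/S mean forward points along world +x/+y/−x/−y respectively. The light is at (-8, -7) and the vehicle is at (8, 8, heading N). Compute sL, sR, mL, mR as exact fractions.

12/97 60/613 768/59461 -6/97

left sensor world pos  = (6, 10); dL² = 485
right sensor world pos = (10, 10); dR² = 613
sL = 60/485 = 12/97
sR = 60/613 = 60/613
mL = 1/2·sL + -1/2·sR = 768/59461
mR = -1/2·sL + 0·sR = -6/97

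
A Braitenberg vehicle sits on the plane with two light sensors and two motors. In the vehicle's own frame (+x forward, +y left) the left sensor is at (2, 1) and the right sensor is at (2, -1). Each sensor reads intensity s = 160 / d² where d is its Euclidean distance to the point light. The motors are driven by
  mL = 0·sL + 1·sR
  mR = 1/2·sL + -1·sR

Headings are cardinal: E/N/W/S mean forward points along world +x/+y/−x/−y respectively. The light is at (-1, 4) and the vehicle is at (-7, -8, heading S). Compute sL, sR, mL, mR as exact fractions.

left sensor world pos  = (-6, -10); dL² = 221
right sensor world pos = (-8, -10); dR² = 245
sL = 160/221 = 160/221
sR = 160/245 = 32/49
mL = 0·sL + 1·sR = 32/49
mR = 1/2·sL + -1·sR = -3152/10829

160/221 32/49 32/49 -3152/10829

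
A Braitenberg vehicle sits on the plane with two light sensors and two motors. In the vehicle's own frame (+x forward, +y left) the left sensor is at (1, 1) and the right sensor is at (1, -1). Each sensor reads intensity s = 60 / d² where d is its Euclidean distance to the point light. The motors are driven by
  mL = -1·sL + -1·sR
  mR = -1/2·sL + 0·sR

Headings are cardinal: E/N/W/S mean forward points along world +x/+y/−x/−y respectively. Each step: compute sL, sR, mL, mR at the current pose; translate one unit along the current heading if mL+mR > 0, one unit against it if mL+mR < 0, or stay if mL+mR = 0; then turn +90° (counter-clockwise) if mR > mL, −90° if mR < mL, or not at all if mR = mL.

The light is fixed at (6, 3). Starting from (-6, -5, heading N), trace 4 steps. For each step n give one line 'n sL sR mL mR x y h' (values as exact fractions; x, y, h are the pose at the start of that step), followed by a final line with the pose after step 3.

0 30/109 6/17 -1164/1853 -15/109 -6 -5 N
1 60/269 60/233 -30120/62677 -30/269 -6 -6 W
2 3/10 15/61 -333/610 -3/20 -5 -6 S
3 60/149 60/181 -19800/26969 -30/149 -5 -5 E
final -6 -5 N

n=0: pose=(-6,-5,N); sL=30/109, sR=6/17; mL=-1164/1853, mR=-15/109; mL+mR=-1419/1853 → advance -1; mR−mL=909/1853 → turn +1·90°
n=1: pose=(-6,-6,W); sL=60/269, sR=60/233; mL=-30120/62677, mR=-30/269; mL+mR=-37110/62677 → advance -1; mR−mL=23130/62677 → turn +1·90°
n=2: pose=(-5,-6,S); sL=3/10, sR=15/61; mL=-333/610, mR=-3/20; mL+mR=-849/1220 → advance -1; mR−mL=483/1220 → turn +1·90°
n=3: pose=(-5,-5,E); sL=60/149, sR=60/181; mL=-19800/26969, mR=-30/149; mL+mR=-25230/26969 → advance -1; mR−mL=14370/26969 → turn +1·90°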